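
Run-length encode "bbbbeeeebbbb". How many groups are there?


Input: bbbbeeeebbbb
Scanning for consecutive runs:
  Group 1: 'b' x 4 (positions 0-3)
  Group 2: 'e' x 4 (positions 4-7)
  Group 3: 'b' x 4 (positions 8-11)
Total groups: 3

3


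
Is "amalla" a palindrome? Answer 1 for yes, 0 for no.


Input: amalla
Reversed: allama
  Compare pos 0 ('a') with pos 5 ('a'): match
  Compare pos 1 ('m') with pos 4 ('l'): MISMATCH
  Compare pos 2 ('a') with pos 3 ('l'): MISMATCH
Result: not a palindrome

0


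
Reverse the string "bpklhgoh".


Input: bpklhgoh
Reading characters right to left:
  Position 7: 'h'
  Position 6: 'o'
  Position 5: 'g'
  Position 4: 'h'
  Position 3: 'l'
  Position 2: 'k'
  Position 1: 'p'
  Position 0: 'b'
Reversed: hoghlkpb

hoghlkpb


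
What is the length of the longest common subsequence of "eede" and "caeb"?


LCS of "eede" and "caeb"
DP table:
           c    a    e    b
      0    0    0    0    0
  e   0    0    0    1    1
  e   0    0    0    1    1
  d   0    0    0    1    1
  e   0    0    0    1    1
LCS length = dp[4][4] = 1

1


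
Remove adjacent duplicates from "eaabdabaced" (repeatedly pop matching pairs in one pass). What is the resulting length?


Input: eaabdabaced
Stack-based adjacent duplicate removal:
  Read 'e': push. Stack: e
  Read 'a': push. Stack: ea
  Read 'a': matches stack top 'a' => pop. Stack: e
  Read 'b': push. Stack: eb
  Read 'd': push. Stack: ebd
  Read 'a': push. Stack: ebda
  Read 'b': push. Stack: ebdab
  Read 'a': push. Stack: ebdaba
  Read 'c': push. Stack: ebdabac
  Read 'e': push. Stack: ebdabace
  Read 'd': push. Stack: ebdabaced
Final stack: "ebdabaced" (length 9)

9


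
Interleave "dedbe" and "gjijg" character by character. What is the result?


Interleaving "dedbe" and "gjijg":
  Position 0: 'd' from first, 'g' from second => "dg"
  Position 1: 'e' from first, 'j' from second => "ej"
  Position 2: 'd' from first, 'i' from second => "di"
  Position 3: 'b' from first, 'j' from second => "bj"
  Position 4: 'e' from first, 'g' from second => "eg"
Result: dgejdibjeg

dgejdibjeg


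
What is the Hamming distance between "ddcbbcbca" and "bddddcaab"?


Comparing "ddcbbcbca" and "bddddcaab" position by position:
  Position 0: 'd' vs 'b' => differ
  Position 1: 'd' vs 'd' => same
  Position 2: 'c' vs 'd' => differ
  Position 3: 'b' vs 'd' => differ
  Position 4: 'b' vs 'd' => differ
  Position 5: 'c' vs 'c' => same
  Position 6: 'b' vs 'a' => differ
  Position 7: 'c' vs 'a' => differ
  Position 8: 'a' vs 'b' => differ
Total differences (Hamming distance): 7

7


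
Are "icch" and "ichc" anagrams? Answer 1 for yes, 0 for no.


Strings: "icch", "ichc"
Sorted first:  cchi
Sorted second: cchi
Sorted forms match => anagrams

1


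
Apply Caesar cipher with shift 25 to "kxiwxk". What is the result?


Caesar cipher: shift "kxiwxk" by 25
  'k' (pos 10) + 25 = pos 9 = 'j'
  'x' (pos 23) + 25 = pos 22 = 'w'
  'i' (pos 8) + 25 = pos 7 = 'h'
  'w' (pos 22) + 25 = pos 21 = 'v'
  'x' (pos 23) + 25 = pos 22 = 'w'
  'k' (pos 10) + 25 = pos 9 = 'j'
Result: jwhvwj

jwhvwj


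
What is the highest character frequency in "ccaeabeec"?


Input: ccaeabeec
Character counts:
  'a': 2
  'b': 1
  'c': 3
  'e': 3
Maximum frequency: 3

3


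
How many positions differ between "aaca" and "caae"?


Comparing "aaca" and "caae" position by position:
  Position 0: 'a' vs 'c' => DIFFER
  Position 1: 'a' vs 'a' => same
  Position 2: 'c' vs 'a' => DIFFER
  Position 3: 'a' vs 'e' => DIFFER
Positions that differ: 3

3


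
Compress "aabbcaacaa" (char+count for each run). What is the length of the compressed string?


Input: aabbcaacaa
Runs:
  'a' x 2 => "a2"
  'b' x 2 => "b2"
  'c' x 1 => "c1"
  'a' x 2 => "a2"
  'c' x 1 => "c1"
  'a' x 2 => "a2"
Compressed: "a2b2c1a2c1a2"
Compressed length: 12

12


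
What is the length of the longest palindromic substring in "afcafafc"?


Input: "afcafafc"
Checking substrings for palindromes:
  [3:6] "afa" (len 3) => palindrome
  [4:7] "faf" (len 3) => palindrome
Longest palindromic substring: "afa" with length 3

3


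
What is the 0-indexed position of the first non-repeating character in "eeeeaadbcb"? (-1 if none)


Input: eeeeaadbcb
Character frequencies:
  'a': 2
  'b': 2
  'c': 1
  'd': 1
  'e': 4
Scanning left to right for freq == 1:
  Position 0 ('e'): freq=4, skip
  Position 1 ('e'): freq=4, skip
  Position 2 ('e'): freq=4, skip
  Position 3 ('e'): freq=4, skip
  Position 4 ('a'): freq=2, skip
  Position 5 ('a'): freq=2, skip
  Position 6 ('d'): unique! => answer = 6

6


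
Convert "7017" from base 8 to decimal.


Input: "7017" in base 8
Positional expansion:
  Digit '7' (value 7) x 8^3 = 3584
  Digit '0' (value 0) x 8^2 = 0
  Digit '1' (value 1) x 8^1 = 8
  Digit '7' (value 7) x 8^0 = 7
Sum = 3599

3599


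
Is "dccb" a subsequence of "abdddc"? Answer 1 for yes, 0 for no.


Check if "dccb" is a subsequence of "abdddc"
Greedy scan:
  Position 0 ('a'): no match needed
  Position 1 ('b'): no match needed
  Position 2 ('d'): matches sub[0] = 'd'
  Position 3 ('d'): no match needed
  Position 4 ('d'): no match needed
  Position 5 ('c'): matches sub[1] = 'c'
Only matched 2/4 characters => not a subsequence

0


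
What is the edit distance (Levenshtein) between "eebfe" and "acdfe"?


Computing edit distance: "eebfe" -> "acdfe"
DP table:
           a    c    d    f    e
      0    1    2    3    4    5
  e   1    1    2    3    4    4
  e   2    2    2    3    4    4
  b   3    3    3    3    4    5
  f   4    4    4    4    3    4
  e   5    5    5    5    4    3
Edit distance = dp[5][5] = 3

3


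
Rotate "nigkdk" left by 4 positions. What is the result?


Input: "nigkdk", rotate left by 4
First 4 characters: "nigk"
Remaining characters: "dk"
Concatenate remaining + first: "dk" + "nigk" = "dknigk"

dknigk


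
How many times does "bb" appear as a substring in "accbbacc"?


Searching for "bb" in "accbbacc"
Scanning each position:
  Position 0: "ac" => no
  Position 1: "cc" => no
  Position 2: "cb" => no
  Position 3: "bb" => MATCH
  Position 4: "ba" => no
  Position 5: "ac" => no
  Position 6: "cc" => no
Total occurrences: 1

1


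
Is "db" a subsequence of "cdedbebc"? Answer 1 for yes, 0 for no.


Check if "db" is a subsequence of "cdedbebc"
Greedy scan:
  Position 0 ('c'): no match needed
  Position 1 ('d'): matches sub[0] = 'd'
  Position 2 ('e'): no match needed
  Position 3 ('d'): no match needed
  Position 4 ('b'): matches sub[1] = 'b'
  Position 5 ('e'): no match needed
  Position 6 ('b'): no match needed
  Position 7 ('c'): no match needed
All 2 characters matched => is a subsequence

1


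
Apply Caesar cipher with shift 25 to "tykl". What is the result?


Caesar cipher: shift "tykl" by 25
  't' (pos 19) + 25 = pos 18 = 's'
  'y' (pos 24) + 25 = pos 23 = 'x'
  'k' (pos 10) + 25 = pos 9 = 'j'
  'l' (pos 11) + 25 = pos 10 = 'k'
Result: sxjk

sxjk


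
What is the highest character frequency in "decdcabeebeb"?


Input: decdcabeebeb
Character counts:
  'a': 1
  'b': 3
  'c': 2
  'd': 2
  'e': 4
Maximum frequency: 4

4


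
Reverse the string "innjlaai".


Input: innjlaai
Reading characters right to left:
  Position 7: 'i'
  Position 6: 'a'
  Position 5: 'a'
  Position 4: 'l'
  Position 3: 'j'
  Position 2: 'n'
  Position 1: 'n'
  Position 0: 'i'
Reversed: iaaljnni

iaaljnni


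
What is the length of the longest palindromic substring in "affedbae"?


Input: "affedbae"
Checking substrings for palindromes:
  [1:3] "ff" (len 2) => palindrome
Longest palindromic substring: "ff" with length 2

2


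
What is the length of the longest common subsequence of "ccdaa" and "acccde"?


LCS of "ccdaa" and "acccde"
DP table:
           a    c    c    c    d    e
      0    0    0    0    0    0    0
  c   0    0    1    1    1    1    1
  c   0    0    1    2    2    2    2
  d   0    0    1    2    2    3    3
  a   0    1    1    2    2    3    3
  a   0    1    1    2    2    3    3
LCS length = dp[5][6] = 3

3


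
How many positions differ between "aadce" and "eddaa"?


Comparing "aadce" and "eddaa" position by position:
  Position 0: 'a' vs 'e' => DIFFER
  Position 1: 'a' vs 'd' => DIFFER
  Position 2: 'd' vs 'd' => same
  Position 3: 'c' vs 'a' => DIFFER
  Position 4: 'e' vs 'a' => DIFFER
Positions that differ: 4

4


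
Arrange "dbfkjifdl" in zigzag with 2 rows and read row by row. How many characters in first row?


Zigzag "dbfkjifdl" into 2 rows:
Placing characters:
  'd' => row 0
  'b' => row 1
  'f' => row 0
  'k' => row 1
  'j' => row 0
  'i' => row 1
  'f' => row 0
  'd' => row 1
  'l' => row 0
Rows:
  Row 0: "dfjfl"
  Row 1: "bkid"
First row length: 5

5


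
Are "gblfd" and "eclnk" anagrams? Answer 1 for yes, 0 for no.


Strings: "gblfd", "eclnk"
Sorted first:  bdfgl
Sorted second: cekln
Differ at position 0: 'b' vs 'c' => not anagrams

0


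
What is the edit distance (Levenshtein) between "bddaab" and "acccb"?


Computing edit distance: "bddaab" -> "acccb"
DP table:
           a    c    c    c    b
      0    1    2    3    4    5
  b   1    1    2    3    4    4
  d   2    2    2    3    4    5
  d   3    3    3    3    4    5
  a   4    3    4    4    4    5
  a   5    4    4    5    5    5
  b   6    5    5    5    6    5
Edit distance = dp[6][5] = 5

5


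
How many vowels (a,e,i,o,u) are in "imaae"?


Input: imaae
Checking each character:
  'i' at position 0: vowel (running total: 1)
  'm' at position 1: consonant
  'a' at position 2: vowel (running total: 2)
  'a' at position 3: vowel (running total: 3)
  'e' at position 4: vowel (running total: 4)
Total vowels: 4

4


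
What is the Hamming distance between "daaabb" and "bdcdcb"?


Comparing "daaabb" and "bdcdcb" position by position:
  Position 0: 'd' vs 'b' => differ
  Position 1: 'a' vs 'd' => differ
  Position 2: 'a' vs 'c' => differ
  Position 3: 'a' vs 'd' => differ
  Position 4: 'b' vs 'c' => differ
  Position 5: 'b' vs 'b' => same
Total differences (Hamming distance): 5

5


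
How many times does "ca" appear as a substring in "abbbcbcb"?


Searching for "ca" in "abbbcbcb"
Scanning each position:
  Position 0: "ab" => no
  Position 1: "bb" => no
  Position 2: "bb" => no
  Position 3: "bc" => no
  Position 4: "cb" => no
  Position 5: "bc" => no
  Position 6: "cb" => no
Total occurrences: 0

0


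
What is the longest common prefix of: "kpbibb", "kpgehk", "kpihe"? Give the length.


Words: kpbibb, kpgehk, kpihe
  Position 0: all 'k' => match
  Position 1: all 'p' => match
  Position 2: ('b', 'g', 'i') => mismatch, stop
LCP = "kp" (length 2)

2


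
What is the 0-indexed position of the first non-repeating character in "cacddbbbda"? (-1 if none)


Input: cacddbbbda
Character frequencies:
  'a': 2
  'b': 3
  'c': 2
  'd': 3
Scanning left to right for freq == 1:
  Position 0 ('c'): freq=2, skip
  Position 1 ('a'): freq=2, skip
  Position 2 ('c'): freq=2, skip
  Position 3 ('d'): freq=3, skip
  Position 4 ('d'): freq=3, skip
  Position 5 ('b'): freq=3, skip
  Position 6 ('b'): freq=3, skip
  Position 7 ('b'): freq=3, skip
  Position 8 ('d'): freq=3, skip
  Position 9 ('a'): freq=2, skip
  No unique character found => answer = -1

-1


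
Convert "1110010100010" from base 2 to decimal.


Input: "1110010100010" in base 2
Positional expansion:
  Digit '1' (value 1) x 2^12 = 4096
  Digit '1' (value 1) x 2^11 = 2048
  Digit '1' (value 1) x 2^10 = 1024
  Digit '0' (value 0) x 2^9 = 0
  Digit '0' (value 0) x 2^8 = 0
  Digit '1' (value 1) x 2^7 = 128
  Digit '0' (value 0) x 2^6 = 0
  Digit '1' (value 1) x 2^5 = 32
  Digit '0' (value 0) x 2^4 = 0
  Digit '0' (value 0) x 2^3 = 0
  Digit '0' (value 0) x 2^2 = 0
  Digit '1' (value 1) x 2^1 = 2
  Digit '0' (value 0) x 2^0 = 0
Sum = 7330

7330


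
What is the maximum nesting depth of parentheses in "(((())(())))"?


Input: "(((())(())))"
Tracking depth:
  Position 0 '(': depth becomes 1
  Position 1 '(': depth becomes 2
  Position 2 '(': depth becomes 3
  Position 3 '(': depth becomes 4
  Position 4 ')': depth becomes 3
  Position 5 ')': depth becomes 2
  Position 6 '(': depth becomes 3
  Position 7 '(': depth becomes 4
  Position 8 ')': depth becomes 3
  Position 9 ')': depth becomes 2
  Position 10 ')': depth becomes 1
  Position 11 ')': depth becomes 0
Maximum depth reached: 4

4


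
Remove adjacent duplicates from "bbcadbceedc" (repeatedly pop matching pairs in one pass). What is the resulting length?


Input: bbcadbceedc
Stack-based adjacent duplicate removal:
  Read 'b': push. Stack: b
  Read 'b': matches stack top 'b' => pop. Stack: (empty)
  Read 'c': push. Stack: c
  Read 'a': push. Stack: ca
  Read 'd': push. Stack: cad
  Read 'b': push. Stack: cadb
  Read 'c': push. Stack: cadbc
  Read 'e': push. Stack: cadbce
  Read 'e': matches stack top 'e' => pop. Stack: cadbc
  Read 'd': push. Stack: cadbcd
  Read 'c': push. Stack: cadbcdc
Final stack: "cadbcdc" (length 7)

7


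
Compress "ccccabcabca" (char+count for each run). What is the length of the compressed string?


Input: ccccabcabca
Runs:
  'c' x 4 => "c4"
  'a' x 1 => "a1"
  'b' x 1 => "b1"
  'c' x 1 => "c1"
  'a' x 1 => "a1"
  'b' x 1 => "b1"
  'c' x 1 => "c1"
  'a' x 1 => "a1"
Compressed: "c4a1b1c1a1b1c1a1"
Compressed length: 16

16


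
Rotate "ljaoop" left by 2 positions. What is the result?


Input: "ljaoop", rotate left by 2
First 2 characters: "lj"
Remaining characters: "aoop"
Concatenate remaining + first: "aoop" + "lj" = "aooplj"

aooplj


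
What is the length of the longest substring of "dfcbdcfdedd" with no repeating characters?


Input: "dfcbdcfdedd"
Sliding window (track last position of each char):
  Position 0 ('d'): window [0,0] length 1 -- new best
  Position 1 ('f'): window [0,1] length 2 -- new best
  Position 2 ('c'): window [0,2] length 3 -- new best
  Position 3 ('b'): window [0,3] length 4 -- new best
  Position 4 ('d'): repeat (last at 0), move window start to 1
  Position 4 ('d'): window [1,4] length 4
  Position 5 ('c'): repeat (last at 2), move window start to 3
  Position 5 ('c'): window [3,5] length 3
  Position 6 ('f'): window [3,6] length 4
  Position 7 ('d'): repeat (last at 4), move window start to 5
  Position 7 ('d'): window [5,7] length 3
  Position 8 ('e'): window [5,8] length 4
  Position 9 ('d'): repeat (last at 7), move window start to 8
  Position 9 ('d'): window [8,9] length 2
  Position 10 ('d'): repeat (last at 9), move window start to 10
  Position 10 ('d'): window [10,10] length 1
Longest substring with no repeats: "dfcb" with length 4

4


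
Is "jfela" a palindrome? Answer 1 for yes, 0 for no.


Input: jfela
Reversed: alefj
  Compare pos 0 ('j') with pos 4 ('a'): MISMATCH
  Compare pos 1 ('f') with pos 3 ('l'): MISMATCH
Result: not a palindrome

0


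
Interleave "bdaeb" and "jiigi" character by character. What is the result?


Interleaving "bdaeb" and "jiigi":
  Position 0: 'b' from first, 'j' from second => "bj"
  Position 1: 'd' from first, 'i' from second => "di"
  Position 2: 'a' from first, 'i' from second => "ai"
  Position 3: 'e' from first, 'g' from second => "eg"
  Position 4: 'b' from first, 'i' from second => "bi"
Result: bjdiaiegbi

bjdiaiegbi


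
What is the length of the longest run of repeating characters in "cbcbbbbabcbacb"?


Input: "cbcbbbbabcbacb"
Scanning for longest run:
  Position 1 ('b'): new char, reset run to 1
  Position 2 ('c'): new char, reset run to 1
  Position 3 ('b'): new char, reset run to 1
  Position 4 ('b'): continues run of 'b', length=2
  Position 5 ('b'): continues run of 'b', length=3
  Position 6 ('b'): continues run of 'b', length=4
  Position 7 ('a'): new char, reset run to 1
  Position 8 ('b'): new char, reset run to 1
  Position 9 ('c'): new char, reset run to 1
  Position 10 ('b'): new char, reset run to 1
  Position 11 ('a'): new char, reset run to 1
  Position 12 ('c'): new char, reset run to 1
  Position 13 ('b'): new char, reset run to 1
Longest run: 'b' with length 4

4


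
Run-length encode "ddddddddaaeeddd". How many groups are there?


Input: ddddddddaaeeddd
Scanning for consecutive runs:
  Group 1: 'd' x 8 (positions 0-7)
  Group 2: 'a' x 2 (positions 8-9)
  Group 3: 'e' x 2 (positions 10-11)
  Group 4: 'd' x 3 (positions 12-14)
Total groups: 4

4


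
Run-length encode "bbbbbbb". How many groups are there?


Input: bbbbbbb
Scanning for consecutive runs:
  Group 1: 'b' x 7 (positions 0-6)
Total groups: 1

1


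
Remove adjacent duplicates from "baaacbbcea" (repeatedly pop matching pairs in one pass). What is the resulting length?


Input: baaacbbcea
Stack-based adjacent duplicate removal:
  Read 'b': push. Stack: b
  Read 'a': push. Stack: ba
  Read 'a': matches stack top 'a' => pop. Stack: b
  Read 'a': push. Stack: ba
  Read 'c': push. Stack: bac
  Read 'b': push. Stack: bacb
  Read 'b': matches stack top 'b' => pop. Stack: bac
  Read 'c': matches stack top 'c' => pop. Stack: ba
  Read 'e': push. Stack: bae
  Read 'a': push. Stack: baea
Final stack: "baea" (length 4)

4


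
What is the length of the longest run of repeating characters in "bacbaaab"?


Input: "bacbaaab"
Scanning for longest run:
  Position 1 ('a'): new char, reset run to 1
  Position 2 ('c'): new char, reset run to 1
  Position 3 ('b'): new char, reset run to 1
  Position 4 ('a'): new char, reset run to 1
  Position 5 ('a'): continues run of 'a', length=2
  Position 6 ('a'): continues run of 'a', length=3
  Position 7 ('b'): new char, reset run to 1
Longest run: 'a' with length 3

3


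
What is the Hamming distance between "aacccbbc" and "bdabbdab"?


Comparing "aacccbbc" and "bdabbdab" position by position:
  Position 0: 'a' vs 'b' => differ
  Position 1: 'a' vs 'd' => differ
  Position 2: 'c' vs 'a' => differ
  Position 3: 'c' vs 'b' => differ
  Position 4: 'c' vs 'b' => differ
  Position 5: 'b' vs 'd' => differ
  Position 6: 'b' vs 'a' => differ
  Position 7: 'c' vs 'b' => differ
Total differences (Hamming distance): 8

8


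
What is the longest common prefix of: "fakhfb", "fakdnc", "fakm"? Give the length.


Words: fakhfb, fakdnc, fakm
  Position 0: all 'f' => match
  Position 1: all 'a' => match
  Position 2: all 'k' => match
  Position 3: ('h', 'd', 'm') => mismatch, stop
LCP = "fak" (length 3)

3


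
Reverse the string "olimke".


Input: olimke
Reading characters right to left:
  Position 5: 'e'
  Position 4: 'k'
  Position 3: 'm'
  Position 2: 'i'
  Position 1: 'l'
  Position 0: 'o'
Reversed: ekmilo

ekmilo


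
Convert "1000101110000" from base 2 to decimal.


Input: "1000101110000" in base 2
Positional expansion:
  Digit '1' (value 1) x 2^12 = 4096
  Digit '0' (value 0) x 2^11 = 0
  Digit '0' (value 0) x 2^10 = 0
  Digit '0' (value 0) x 2^9 = 0
  Digit '1' (value 1) x 2^8 = 256
  Digit '0' (value 0) x 2^7 = 0
  Digit '1' (value 1) x 2^6 = 64
  Digit '1' (value 1) x 2^5 = 32
  Digit '1' (value 1) x 2^4 = 16
  Digit '0' (value 0) x 2^3 = 0
  Digit '0' (value 0) x 2^2 = 0
  Digit '0' (value 0) x 2^1 = 0
  Digit '0' (value 0) x 2^0 = 0
Sum = 4464

4464


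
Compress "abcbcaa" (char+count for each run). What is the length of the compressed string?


Input: abcbcaa
Runs:
  'a' x 1 => "a1"
  'b' x 1 => "b1"
  'c' x 1 => "c1"
  'b' x 1 => "b1"
  'c' x 1 => "c1"
  'a' x 2 => "a2"
Compressed: "a1b1c1b1c1a2"
Compressed length: 12

12


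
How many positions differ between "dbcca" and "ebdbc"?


Comparing "dbcca" and "ebdbc" position by position:
  Position 0: 'd' vs 'e' => DIFFER
  Position 1: 'b' vs 'b' => same
  Position 2: 'c' vs 'd' => DIFFER
  Position 3: 'c' vs 'b' => DIFFER
  Position 4: 'a' vs 'c' => DIFFER
Positions that differ: 4

4


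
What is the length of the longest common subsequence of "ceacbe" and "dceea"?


LCS of "ceacbe" and "dceea"
DP table:
           d    c    e    e    a
      0    0    0    0    0    0
  c   0    0    1    1    1    1
  e   0    0    1    2    2    2
  a   0    0    1    2    2    3
  c   0    0    1    2    2    3
  b   0    0    1    2    2    3
  e   0    0    1    2    3    3
LCS length = dp[6][5] = 3

3


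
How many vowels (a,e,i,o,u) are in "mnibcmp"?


Input: mnibcmp
Checking each character:
  'm' at position 0: consonant
  'n' at position 1: consonant
  'i' at position 2: vowel (running total: 1)
  'b' at position 3: consonant
  'c' at position 4: consonant
  'm' at position 5: consonant
  'p' at position 6: consonant
Total vowels: 1

1


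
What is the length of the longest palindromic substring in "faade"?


Input: "faade"
Checking substrings for palindromes:
  [1:3] "aa" (len 2) => palindrome
Longest palindromic substring: "aa" with length 2

2


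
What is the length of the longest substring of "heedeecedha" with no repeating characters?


Input: "heedeecedha"
Sliding window (track last position of each char):
  Position 0 ('h'): window [0,0] length 1 -- new best
  Position 1 ('e'): window [0,1] length 2 -- new best
  Position 2 ('e'): repeat (last at 1), move window start to 2
  Position 2 ('e'): window [2,2] length 1
  Position 3 ('d'): window [2,3] length 2
  Position 4 ('e'): repeat (last at 2), move window start to 3
  Position 4 ('e'): window [3,4] length 2
  Position 5 ('e'): repeat (last at 4), move window start to 5
  Position 5 ('e'): window [5,5] length 1
  Position 6 ('c'): window [5,6] length 2
  Position 7 ('e'): repeat (last at 5), move window start to 6
  Position 7 ('e'): window [6,7] length 2
  Position 8 ('d'): window [6,8] length 3 -- new best
  Position 9 ('h'): window [6,9] length 4 -- new best
  Position 10 ('a'): window [6,10] length 5 -- new best
Longest substring with no repeats: "cedha" with length 5

5


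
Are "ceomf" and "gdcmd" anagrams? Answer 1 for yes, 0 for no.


Strings: "ceomf", "gdcmd"
Sorted first:  cefmo
Sorted second: cddgm
Differ at position 1: 'e' vs 'd' => not anagrams

0


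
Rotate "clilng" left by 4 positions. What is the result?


Input: "clilng", rotate left by 4
First 4 characters: "clil"
Remaining characters: "ng"
Concatenate remaining + first: "ng" + "clil" = "ngclil"

ngclil


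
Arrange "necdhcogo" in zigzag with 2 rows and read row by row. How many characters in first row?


Zigzag "necdhcogo" into 2 rows:
Placing characters:
  'n' => row 0
  'e' => row 1
  'c' => row 0
  'd' => row 1
  'h' => row 0
  'c' => row 1
  'o' => row 0
  'g' => row 1
  'o' => row 0
Rows:
  Row 0: "nchoo"
  Row 1: "edcg"
First row length: 5

5


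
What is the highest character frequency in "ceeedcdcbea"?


Input: ceeedcdcbea
Character counts:
  'a': 1
  'b': 1
  'c': 3
  'd': 2
  'e': 4
Maximum frequency: 4

4


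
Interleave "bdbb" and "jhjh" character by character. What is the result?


Interleaving "bdbb" and "jhjh":
  Position 0: 'b' from first, 'j' from second => "bj"
  Position 1: 'd' from first, 'h' from second => "dh"
  Position 2: 'b' from first, 'j' from second => "bj"
  Position 3: 'b' from first, 'h' from second => "bh"
Result: bjdhbjbh

bjdhbjbh


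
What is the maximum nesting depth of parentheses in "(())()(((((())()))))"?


Input: "(())()(((((())()))))"
Tracking depth:
  Position 0 '(': depth becomes 1
  Position 1 '(': depth becomes 2
  Position 2 ')': depth becomes 1
  Position 3 ')': depth becomes 0
  Position 4 '(': depth becomes 1
  Position 5 ')': depth becomes 0
  Position 6 '(': depth becomes 1
  Position 7 '(': depth becomes 2
  Position 8 '(': depth becomes 3
  Position 9 '(': depth becomes 4
  Position 10 '(': depth becomes 5
  Position 11 '(': depth becomes 6
  Position 12 ')': depth becomes 5
  Position 13 ')': depth becomes 4
  Position 14 '(': depth becomes 5
  Position 15 ')': depth becomes 4
  Position 16 ')': depth becomes 3
  Position 17 ')': depth becomes 2
  Position 18 ')': depth becomes 1
  Position 19 ')': depth becomes 0
Maximum depth reached: 6

6


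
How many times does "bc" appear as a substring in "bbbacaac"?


Searching for "bc" in "bbbacaac"
Scanning each position:
  Position 0: "bb" => no
  Position 1: "bb" => no
  Position 2: "ba" => no
  Position 3: "ac" => no
  Position 4: "ca" => no
  Position 5: "aa" => no
  Position 6: "ac" => no
Total occurrences: 0

0


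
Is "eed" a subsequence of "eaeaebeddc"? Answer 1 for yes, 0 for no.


Check if "eed" is a subsequence of "eaeaebeddc"
Greedy scan:
  Position 0 ('e'): matches sub[0] = 'e'
  Position 1 ('a'): no match needed
  Position 2 ('e'): matches sub[1] = 'e'
  Position 3 ('a'): no match needed
  Position 4 ('e'): no match needed
  Position 5 ('b'): no match needed
  Position 6 ('e'): no match needed
  Position 7 ('d'): matches sub[2] = 'd'
  Position 8 ('d'): no match needed
  Position 9 ('c'): no match needed
All 3 characters matched => is a subsequence

1


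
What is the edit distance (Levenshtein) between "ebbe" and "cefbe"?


Computing edit distance: "ebbe" -> "cefbe"
DP table:
           c    e    f    b    e
      0    1    2    3    4    5
  e   1    1    1    2    3    4
  b   2    2    2    2    2    3
  b   3    3    3    3    2    3
  e   4    4    3    4    3    2
Edit distance = dp[4][5] = 2

2


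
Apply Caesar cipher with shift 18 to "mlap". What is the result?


Caesar cipher: shift "mlap" by 18
  'm' (pos 12) + 18 = pos 4 = 'e'
  'l' (pos 11) + 18 = pos 3 = 'd'
  'a' (pos 0) + 18 = pos 18 = 's'
  'p' (pos 15) + 18 = pos 7 = 'h'
Result: edsh

edsh


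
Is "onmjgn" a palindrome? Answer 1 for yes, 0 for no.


Input: onmjgn
Reversed: ngjmno
  Compare pos 0 ('o') with pos 5 ('n'): MISMATCH
  Compare pos 1 ('n') with pos 4 ('g'): MISMATCH
  Compare pos 2 ('m') with pos 3 ('j'): MISMATCH
Result: not a palindrome

0


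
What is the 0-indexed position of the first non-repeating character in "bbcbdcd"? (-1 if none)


Input: bbcbdcd
Character frequencies:
  'b': 3
  'c': 2
  'd': 2
Scanning left to right for freq == 1:
  Position 0 ('b'): freq=3, skip
  Position 1 ('b'): freq=3, skip
  Position 2 ('c'): freq=2, skip
  Position 3 ('b'): freq=3, skip
  Position 4 ('d'): freq=2, skip
  Position 5 ('c'): freq=2, skip
  Position 6 ('d'): freq=2, skip
  No unique character found => answer = -1

-1


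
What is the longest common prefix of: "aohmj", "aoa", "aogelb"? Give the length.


Words: aohmj, aoa, aogelb
  Position 0: all 'a' => match
  Position 1: all 'o' => match
  Position 2: ('h', 'a', 'g') => mismatch, stop
LCP = "ao" (length 2)

2


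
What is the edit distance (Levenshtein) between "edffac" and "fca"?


Computing edit distance: "edffac" -> "fca"
DP table:
           f    c    a
      0    1    2    3
  e   1    1    2    3
  d   2    2    2    3
  f   3    2    3    3
  f   4    3    3    4
  a   5    4    4    3
  c   6    5    4    4
Edit distance = dp[6][3] = 4

4


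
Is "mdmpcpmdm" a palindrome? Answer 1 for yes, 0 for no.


Input: mdmpcpmdm
Reversed: mdmpcpmdm
  Compare pos 0 ('m') with pos 8 ('m'): match
  Compare pos 1 ('d') with pos 7 ('d'): match
  Compare pos 2 ('m') with pos 6 ('m'): match
  Compare pos 3 ('p') with pos 5 ('p'): match
Result: palindrome

1


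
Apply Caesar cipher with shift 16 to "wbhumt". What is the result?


Caesar cipher: shift "wbhumt" by 16
  'w' (pos 22) + 16 = pos 12 = 'm'
  'b' (pos 1) + 16 = pos 17 = 'r'
  'h' (pos 7) + 16 = pos 23 = 'x'
  'u' (pos 20) + 16 = pos 10 = 'k'
  'm' (pos 12) + 16 = pos 2 = 'c'
  't' (pos 19) + 16 = pos 9 = 'j'
Result: mrxkcj

mrxkcj


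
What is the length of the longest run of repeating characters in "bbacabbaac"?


Input: "bbacabbaac"
Scanning for longest run:
  Position 1 ('b'): continues run of 'b', length=2
  Position 2 ('a'): new char, reset run to 1
  Position 3 ('c'): new char, reset run to 1
  Position 4 ('a'): new char, reset run to 1
  Position 5 ('b'): new char, reset run to 1
  Position 6 ('b'): continues run of 'b', length=2
  Position 7 ('a'): new char, reset run to 1
  Position 8 ('a'): continues run of 'a', length=2
  Position 9 ('c'): new char, reset run to 1
Longest run: 'b' with length 2

2


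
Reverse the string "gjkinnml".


Input: gjkinnml
Reading characters right to left:
  Position 7: 'l'
  Position 6: 'm'
  Position 5: 'n'
  Position 4: 'n'
  Position 3: 'i'
  Position 2: 'k'
  Position 1: 'j'
  Position 0: 'g'
Reversed: lmnnikjg

lmnnikjg


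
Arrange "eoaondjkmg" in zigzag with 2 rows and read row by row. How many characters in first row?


Zigzag "eoaondjkmg" into 2 rows:
Placing characters:
  'e' => row 0
  'o' => row 1
  'a' => row 0
  'o' => row 1
  'n' => row 0
  'd' => row 1
  'j' => row 0
  'k' => row 1
  'm' => row 0
  'g' => row 1
Rows:
  Row 0: "eanjm"
  Row 1: "oodkg"
First row length: 5

5


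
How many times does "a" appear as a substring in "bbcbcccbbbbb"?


Searching for "a" in "bbcbcccbbbbb"
Scanning each position:
  Position 0: "b" => no
  Position 1: "b" => no
  Position 2: "c" => no
  Position 3: "b" => no
  Position 4: "c" => no
  Position 5: "c" => no
  Position 6: "c" => no
  Position 7: "b" => no
  Position 8: "b" => no
  Position 9: "b" => no
  Position 10: "b" => no
  Position 11: "b" => no
Total occurrences: 0

0


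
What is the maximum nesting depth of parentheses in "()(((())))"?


Input: "()(((())))"
Tracking depth:
  Position 0 '(': depth becomes 1
  Position 1 ')': depth becomes 0
  Position 2 '(': depth becomes 1
  Position 3 '(': depth becomes 2
  Position 4 '(': depth becomes 3
  Position 5 '(': depth becomes 4
  Position 6 ')': depth becomes 3
  Position 7 ')': depth becomes 2
  Position 8 ')': depth becomes 1
  Position 9 ')': depth becomes 0
Maximum depth reached: 4

4


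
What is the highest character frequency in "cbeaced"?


Input: cbeaced
Character counts:
  'a': 1
  'b': 1
  'c': 2
  'd': 1
  'e': 2
Maximum frequency: 2

2


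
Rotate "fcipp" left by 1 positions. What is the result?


Input: "fcipp", rotate left by 1
First 1 characters: "f"
Remaining characters: "cipp"
Concatenate remaining + first: "cipp" + "f" = "cippf"

cippf


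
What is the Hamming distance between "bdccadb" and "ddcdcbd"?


Comparing "bdccadb" and "ddcdcbd" position by position:
  Position 0: 'b' vs 'd' => differ
  Position 1: 'd' vs 'd' => same
  Position 2: 'c' vs 'c' => same
  Position 3: 'c' vs 'd' => differ
  Position 4: 'a' vs 'c' => differ
  Position 5: 'd' vs 'b' => differ
  Position 6: 'b' vs 'd' => differ
Total differences (Hamming distance): 5

5


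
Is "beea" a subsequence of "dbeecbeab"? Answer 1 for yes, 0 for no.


Check if "beea" is a subsequence of "dbeecbeab"
Greedy scan:
  Position 0 ('d'): no match needed
  Position 1 ('b'): matches sub[0] = 'b'
  Position 2 ('e'): matches sub[1] = 'e'
  Position 3 ('e'): matches sub[2] = 'e'
  Position 4 ('c'): no match needed
  Position 5 ('b'): no match needed
  Position 6 ('e'): no match needed
  Position 7 ('a'): matches sub[3] = 'a'
  Position 8 ('b'): no match needed
All 4 characters matched => is a subsequence

1


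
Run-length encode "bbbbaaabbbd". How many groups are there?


Input: bbbbaaabbbd
Scanning for consecutive runs:
  Group 1: 'b' x 4 (positions 0-3)
  Group 2: 'a' x 3 (positions 4-6)
  Group 3: 'b' x 3 (positions 7-9)
  Group 4: 'd' x 1 (positions 10-10)
Total groups: 4

4


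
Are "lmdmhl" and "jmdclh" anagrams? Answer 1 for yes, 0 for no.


Strings: "lmdmhl", "jmdclh"
Sorted first:  dhllmm
Sorted second: cdhjlm
Differ at position 0: 'd' vs 'c' => not anagrams

0


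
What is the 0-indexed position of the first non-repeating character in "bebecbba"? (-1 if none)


Input: bebecbba
Character frequencies:
  'a': 1
  'b': 4
  'c': 1
  'e': 2
Scanning left to right for freq == 1:
  Position 0 ('b'): freq=4, skip
  Position 1 ('e'): freq=2, skip
  Position 2 ('b'): freq=4, skip
  Position 3 ('e'): freq=2, skip
  Position 4 ('c'): unique! => answer = 4

4


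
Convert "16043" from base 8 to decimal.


Input: "16043" in base 8
Positional expansion:
  Digit '1' (value 1) x 8^4 = 4096
  Digit '6' (value 6) x 8^3 = 3072
  Digit '0' (value 0) x 8^2 = 0
  Digit '4' (value 4) x 8^1 = 32
  Digit '3' (value 3) x 8^0 = 3
Sum = 7203

7203


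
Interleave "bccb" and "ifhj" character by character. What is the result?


Interleaving "bccb" and "ifhj":
  Position 0: 'b' from first, 'i' from second => "bi"
  Position 1: 'c' from first, 'f' from second => "cf"
  Position 2: 'c' from first, 'h' from second => "ch"
  Position 3: 'b' from first, 'j' from second => "bj"
Result: bicfchbj

bicfchbj


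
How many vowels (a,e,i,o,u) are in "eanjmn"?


Input: eanjmn
Checking each character:
  'e' at position 0: vowel (running total: 1)
  'a' at position 1: vowel (running total: 2)
  'n' at position 2: consonant
  'j' at position 3: consonant
  'm' at position 4: consonant
  'n' at position 5: consonant
Total vowels: 2

2


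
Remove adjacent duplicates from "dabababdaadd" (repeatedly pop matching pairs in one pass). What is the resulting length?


Input: dabababdaadd
Stack-based adjacent duplicate removal:
  Read 'd': push. Stack: d
  Read 'a': push. Stack: da
  Read 'b': push. Stack: dab
  Read 'a': push. Stack: daba
  Read 'b': push. Stack: dabab
  Read 'a': push. Stack: dababa
  Read 'b': push. Stack: dababab
  Read 'd': push. Stack: dabababd
  Read 'a': push. Stack: dabababda
  Read 'a': matches stack top 'a' => pop. Stack: dabababd
  Read 'd': matches stack top 'd' => pop. Stack: dababab
  Read 'd': push. Stack: dabababd
Final stack: "dabababd" (length 8)

8


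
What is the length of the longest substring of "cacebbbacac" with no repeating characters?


Input: "cacebbbacac"
Sliding window (track last position of each char):
  Position 0 ('c'): window [0,0] length 1 -- new best
  Position 1 ('a'): window [0,1] length 2 -- new best
  Position 2 ('c'): repeat (last at 0), move window start to 1
  Position 2 ('c'): window [1,2] length 2
  Position 3 ('e'): window [1,3] length 3 -- new best
  Position 4 ('b'): window [1,4] length 4 -- new best
  Position 5 ('b'): repeat (last at 4), move window start to 5
  Position 5 ('b'): window [5,5] length 1
  Position 6 ('b'): repeat (last at 5), move window start to 6
  Position 6 ('b'): window [6,6] length 1
  Position 7 ('a'): window [6,7] length 2
  Position 8 ('c'): window [6,8] length 3
  Position 9 ('a'): repeat (last at 7), move window start to 8
  Position 9 ('a'): window [8,9] length 2
  Position 10 ('c'): repeat (last at 8), move window start to 9
  Position 10 ('c'): window [9,10] length 2
Longest substring with no repeats: "aceb" with length 4

4


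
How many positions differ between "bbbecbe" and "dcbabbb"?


Comparing "bbbecbe" and "dcbabbb" position by position:
  Position 0: 'b' vs 'd' => DIFFER
  Position 1: 'b' vs 'c' => DIFFER
  Position 2: 'b' vs 'b' => same
  Position 3: 'e' vs 'a' => DIFFER
  Position 4: 'c' vs 'b' => DIFFER
  Position 5: 'b' vs 'b' => same
  Position 6: 'e' vs 'b' => DIFFER
Positions that differ: 5

5


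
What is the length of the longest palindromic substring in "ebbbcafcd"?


Input: "ebbbcafcd"
Checking substrings for palindromes:
  [1:4] "bbb" (len 3) => palindrome
  [1:3] "bb" (len 2) => palindrome
  [2:4] "bb" (len 2) => palindrome
Longest palindromic substring: "bbb" with length 3

3


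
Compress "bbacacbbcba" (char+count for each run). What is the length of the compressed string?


Input: bbacacbbcba
Runs:
  'b' x 2 => "b2"
  'a' x 1 => "a1"
  'c' x 1 => "c1"
  'a' x 1 => "a1"
  'c' x 1 => "c1"
  'b' x 2 => "b2"
  'c' x 1 => "c1"
  'b' x 1 => "b1"
  'a' x 1 => "a1"
Compressed: "b2a1c1a1c1b2c1b1a1"
Compressed length: 18

18


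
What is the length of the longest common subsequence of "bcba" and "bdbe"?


LCS of "bcba" and "bdbe"
DP table:
           b    d    b    e
      0    0    0    0    0
  b   0    1    1    1    1
  c   0    1    1    1    1
  b   0    1    1    2    2
  a   0    1    1    2    2
LCS length = dp[4][4] = 2

2


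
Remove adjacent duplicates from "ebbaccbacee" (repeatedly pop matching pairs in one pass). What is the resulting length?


Input: ebbaccbacee
Stack-based adjacent duplicate removal:
  Read 'e': push. Stack: e
  Read 'b': push. Stack: eb
  Read 'b': matches stack top 'b' => pop. Stack: e
  Read 'a': push. Stack: ea
  Read 'c': push. Stack: eac
  Read 'c': matches stack top 'c' => pop. Stack: ea
  Read 'b': push. Stack: eab
  Read 'a': push. Stack: eaba
  Read 'c': push. Stack: eabac
  Read 'e': push. Stack: eabace
  Read 'e': matches stack top 'e' => pop. Stack: eabac
Final stack: "eabac" (length 5)

5


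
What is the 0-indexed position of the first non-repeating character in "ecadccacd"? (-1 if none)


Input: ecadccacd
Character frequencies:
  'a': 2
  'c': 4
  'd': 2
  'e': 1
Scanning left to right for freq == 1:
  Position 0 ('e'): unique! => answer = 0

0


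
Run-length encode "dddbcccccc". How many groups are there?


Input: dddbcccccc
Scanning for consecutive runs:
  Group 1: 'd' x 3 (positions 0-2)
  Group 2: 'b' x 1 (positions 3-3)
  Group 3: 'c' x 6 (positions 4-9)
Total groups: 3

3


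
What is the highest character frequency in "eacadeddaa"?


Input: eacadeddaa
Character counts:
  'a': 4
  'c': 1
  'd': 3
  'e': 2
Maximum frequency: 4

4


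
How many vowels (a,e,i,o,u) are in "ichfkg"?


Input: ichfkg
Checking each character:
  'i' at position 0: vowel (running total: 1)
  'c' at position 1: consonant
  'h' at position 2: consonant
  'f' at position 3: consonant
  'k' at position 4: consonant
  'g' at position 5: consonant
Total vowels: 1

1


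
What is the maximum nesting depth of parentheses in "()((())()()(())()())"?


Input: "()((())()()(())()())"
Tracking depth:
  Position 0 '(': depth becomes 1
  Position 1 ')': depth becomes 0
  Position 2 '(': depth becomes 1
  Position 3 '(': depth becomes 2
  Position 4 '(': depth becomes 3
  Position 5 ')': depth becomes 2
  Position 6 ')': depth becomes 1
  Position 7 '(': depth becomes 2
  Position 8 ')': depth becomes 1
  Position 9 '(': depth becomes 2
  Position 10 ')': depth becomes 1
  Position 11 '(': depth becomes 2
  Position 12 '(': depth becomes 3
  Position 13 ')': depth becomes 2
  Position 14 ')': depth becomes 1
  Position 15 '(': depth becomes 2
  Position 16 ')': depth becomes 1
  Position 17 '(': depth becomes 2
  Position 18 ')': depth becomes 1
  Position 19 ')': depth becomes 0
Maximum depth reached: 3

3


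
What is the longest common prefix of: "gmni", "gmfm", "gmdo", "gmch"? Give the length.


Words: gmni, gmfm, gmdo, gmch
  Position 0: all 'g' => match
  Position 1: all 'm' => match
  Position 2: ('n', 'f', 'd', 'c') => mismatch, stop
LCP = "gm" (length 2)

2


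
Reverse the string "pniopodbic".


Input: pniopodbic
Reading characters right to left:
  Position 9: 'c'
  Position 8: 'i'
  Position 7: 'b'
  Position 6: 'd'
  Position 5: 'o'
  Position 4: 'p'
  Position 3: 'o'
  Position 2: 'i'
  Position 1: 'n'
  Position 0: 'p'
Reversed: cibdopoinp

cibdopoinp


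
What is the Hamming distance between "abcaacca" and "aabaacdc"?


Comparing "abcaacca" and "aabaacdc" position by position:
  Position 0: 'a' vs 'a' => same
  Position 1: 'b' vs 'a' => differ
  Position 2: 'c' vs 'b' => differ
  Position 3: 'a' vs 'a' => same
  Position 4: 'a' vs 'a' => same
  Position 5: 'c' vs 'c' => same
  Position 6: 'c' vs 'd' => differ
  Position 7: 'a' vs 'c' => differ
Total differences (Hamming distance): 4

4


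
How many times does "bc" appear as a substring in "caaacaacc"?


Searching for "bc" in "caaacaacc"
Scanning each position:
  Position 0: "ca" => no
  Position 1: "aa" => no
  Position 2: "aa" => no
  Position 3: "ac" => no
  Position 4: "ca" => no
  Position 5: "aa" => no
  Position 6: "ac" => no
  Position 7: "cc" => no
Total occurrences: 0

0


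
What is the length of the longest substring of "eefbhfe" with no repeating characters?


Input: "eefbhfe"
Sliding window (track last position of each char):
  Position 0 ('e'): window [0,0] length 1 -- new best
  Position 1 ('e'): repeat (last at 0), move window start to 1
  Position 1 ('e'): window [1,1] length 1
  Position 2 ('f'): window [1,2] length 2 -- new best
  Position 3 ('b'): window [1,3] length 3 -- new best
  Position 4 ('h'): window [1,4] length 4 -- new best
  Position 5 ('f'): repeat (last at 2), move window start to 3
  Position 5 ('f'): window [3,5] length 3
  Position 6 ('e'): window [3,6] length 4
Longest substring with no repeats: "efbh" with length 4

4
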